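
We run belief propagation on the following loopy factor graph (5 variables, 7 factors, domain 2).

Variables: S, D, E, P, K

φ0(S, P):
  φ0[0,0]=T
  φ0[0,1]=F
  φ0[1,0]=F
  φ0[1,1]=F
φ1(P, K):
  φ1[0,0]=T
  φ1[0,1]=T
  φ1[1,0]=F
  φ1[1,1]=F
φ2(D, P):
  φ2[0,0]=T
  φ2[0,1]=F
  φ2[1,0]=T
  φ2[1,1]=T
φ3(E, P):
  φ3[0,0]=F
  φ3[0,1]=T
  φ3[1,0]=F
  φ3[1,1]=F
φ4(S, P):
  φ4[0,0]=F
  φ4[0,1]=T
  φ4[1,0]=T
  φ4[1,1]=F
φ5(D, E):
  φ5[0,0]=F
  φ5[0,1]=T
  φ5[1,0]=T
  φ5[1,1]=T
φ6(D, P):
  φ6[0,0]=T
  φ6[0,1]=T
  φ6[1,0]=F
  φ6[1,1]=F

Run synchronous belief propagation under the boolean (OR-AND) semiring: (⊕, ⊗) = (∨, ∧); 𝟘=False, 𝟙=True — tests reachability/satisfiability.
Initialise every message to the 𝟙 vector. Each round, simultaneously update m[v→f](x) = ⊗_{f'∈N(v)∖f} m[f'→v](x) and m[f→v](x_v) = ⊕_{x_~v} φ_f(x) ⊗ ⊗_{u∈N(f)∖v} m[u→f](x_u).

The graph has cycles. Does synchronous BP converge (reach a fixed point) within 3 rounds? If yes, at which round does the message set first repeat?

NOT CONVERGED within 3 rounds

init: all messages = 𝟙 over 2 values
r1 m[φ0→S] = [T, F]
r1 m[φ0→P] = [T, F]
r1 m[φ1→P] = [T, F]
r1 m[φ1→K] = [T, T]
r1 m[φ2→D] = [T, T]
r1 m[φ2→P] = [T, T]
r1 m[φ3→E] = [T, F]
r1 m[φ3→P] = [F, T]
r1 m[φ4→S] = [T, T]
r1 m[φ4→P] = [T, T]
r1 m[φ5→D] = [T, T]
r1 m[φ5→E] = [T, T]
r1 m[φ6→D] = [T, F]
r1 m[φ6→P] = [T, T]
r1 m[S→φ0] = [T, T]
r1 m[S→φ4] = [T, T]
r1 m[D→φ2] = [T, T]
r1 m[D→φ5] = [T, T]
r1 m[D→φ6] = [T, T]
r1 m[E→φ3] = [T, T]
r1 m[E→φ5] = [T, T]
r1 m[P→φ0] = [T, T]
r1 m[P→φ1] = [T, T]
r1 m[P→φ2] = [T, T]
r1 m[P→φ3] = [T, T]
r1 m[P→φ4] = [T, T]
r1 m[P→φ6] = [T, T]
r1 m[K→φ1] = [T, T]
r2 m[φ0→S] = [T, F]
r2 m[φ0→P] = [T, F]
r2 m[φ1→P] = [T, F]
r2 m[φ1→K] = [T, T]
r2 m[φ2→D] = [T, T]
r2 m[φ2→P] = [T, T]
r2 m[φ3→E] = [T, F]
r2 m[φ3→P] = [F, T]
r2 m[φ4→S] = [T, T]
r2 m[φ4→P] = [T, T]
r2 m[φ5→D] = [T, T]
r2 m[φ5→E] = [T, T]
r2 m[φ6→D] = [T, F]
r2 m[φ6→P] = [T, T]
r2 m[S→φ0] = [T, T]
r2 m[S→φ4] = [T, F]
r2 m[D→φ2] = [T, F]
r2 m[D→φ5] = [T, F]
r2 m[D→φ6] = [T, T]
r2 m[E→φ3] = [T, T]
r2 m[E→φ5] = [T, F]
r2 m[P→φ0] = [F, F]
r2 m[P→φ1] = [F, F]
r2 m[P→φ2] = [F, F]
r2 m[P→φ3] = [T, F]
r2 m[P→φ4] = [F, F]
r2 m[P→φ6] = [F, F]
r2 m[K→φ1] = [T, T]
r3 m[φ0→S] = [F, F]
r3 m[φ0→P] = [T, F]
r3 m[φ1→P] = [T, F]
r3 m[φ1→K] = [F, F]
r3 m[φ2→D] = [F, F]
r3 m[φ2→P] = [T, F]
r3 m[φ3→E] = [F, F]
r3 m[φ3→P] = [F, T]
r3 m[φ4→S] = [F, F]
r3 m[φ4→P] = [F, T]
r3 m[φ5→D] = [F, T]
r3 m[φ5→E] = [F, T]
r3 m[φ6→D] = [F, F]
r3 m[φ6→P] = [T, T]
r3 m[S→φ0] = [T, T]
r3 m[S→φ4] = [T, F]
r3 m[D→φ2] = [T, F]
r3 m[D→φ5] = [T, F]
r3 m[D→φ6] = [T, T]
r3 m[E→φ3] = [T, T]
r3 m[E→φ5] = [T, F]
r3 m[P→φ0] = [F, F]
r3 m[P→φ1] = [F, F]
r3 m[P→φ2] = [F, F]
r3 m[P→φ3] = [T, F]
r3 m[P→φ4] = [F, F]
r3 m[P→φ6] = [F, F]
r3 m[K→φ1] = [T, T]
no fixed point within 3 rounds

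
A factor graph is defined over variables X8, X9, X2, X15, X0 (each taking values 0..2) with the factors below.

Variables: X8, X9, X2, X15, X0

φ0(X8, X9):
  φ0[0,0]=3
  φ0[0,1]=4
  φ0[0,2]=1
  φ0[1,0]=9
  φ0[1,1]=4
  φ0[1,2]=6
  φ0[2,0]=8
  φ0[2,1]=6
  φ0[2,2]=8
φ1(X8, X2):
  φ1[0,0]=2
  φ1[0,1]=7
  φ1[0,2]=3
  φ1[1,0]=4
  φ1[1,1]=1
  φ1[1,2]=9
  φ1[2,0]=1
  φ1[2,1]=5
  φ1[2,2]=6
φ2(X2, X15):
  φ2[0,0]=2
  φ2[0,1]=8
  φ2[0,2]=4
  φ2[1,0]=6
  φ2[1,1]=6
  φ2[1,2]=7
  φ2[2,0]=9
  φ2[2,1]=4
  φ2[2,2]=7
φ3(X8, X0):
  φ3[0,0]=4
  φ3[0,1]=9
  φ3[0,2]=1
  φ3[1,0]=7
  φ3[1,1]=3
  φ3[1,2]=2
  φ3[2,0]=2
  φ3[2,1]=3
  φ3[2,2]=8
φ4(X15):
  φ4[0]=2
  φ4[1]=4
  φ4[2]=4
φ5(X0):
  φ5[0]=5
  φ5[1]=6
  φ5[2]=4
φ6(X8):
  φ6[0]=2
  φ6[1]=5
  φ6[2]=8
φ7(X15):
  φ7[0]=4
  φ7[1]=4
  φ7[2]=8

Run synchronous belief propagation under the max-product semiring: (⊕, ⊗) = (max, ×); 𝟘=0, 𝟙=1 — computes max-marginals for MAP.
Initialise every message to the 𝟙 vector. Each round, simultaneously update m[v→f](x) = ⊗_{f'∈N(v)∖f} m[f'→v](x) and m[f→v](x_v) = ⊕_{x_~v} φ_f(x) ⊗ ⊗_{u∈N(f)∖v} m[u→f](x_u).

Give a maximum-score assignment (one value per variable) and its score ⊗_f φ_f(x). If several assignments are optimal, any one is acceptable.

init: all messages = 𝟙 over 3 values
r1 m[φ0→X8] = [4, 9, 8]
r1 m[φ0→X9] = [9, 6, 8]
r1 m[φ1→X8] = [7, 9, 6]
r1 m[φ1→X2] = [4, 7, 9]
r1 m[φ2→X2] = [8, 7, 9]
r1 m[φ2→X15] = [9, 8, 7]
r1 m[φ3→X8] = [9, 7, 8]
r1 m[φ3→X0] = [7, 9, 8]
r1 m[φ4→X15] = [2, 4, 4]
r1 m[φ5→X0] = [5, 6, 4]
r1 m[φ6→X8] = [2, 5, 8]
r1 m[φ7→X15] = [4, 4, 8]
r1 m[X8→φ0] = [1, 1, 1]
r1 m[X8→φ1] = [1, 1, 1]
r1 m[X8→φ3] = [1, 1, 1]
r1 m[X8→φ6] = [1, 1, 1]
r1 m[X9→φ0] = [1, 1, 1]
r1 m[X2→φ1] = [1, 1, 1]
r1 m[X2→φ2] = [1, 1, 1]
r1 m[X15→φ2] = [1, 1, 1]
r1 m[X15→φ4] = [1, 1, 1]
r1 m[X15→φ7] = [1, 1, 1]
r1 m[X0→φ3] = [1, 1, 1]
r1 m[X0→φ5] = [1, 1, 1]
r2 m[φ0→X8] = [4, 9, 8]
r2 m[φ0→X9] = [9, 6, 8]
r2 m[φ1→X8] = [7, 9, 6]
r2 m[φ1→X2] = [4, 7, 9]
r2 m[φ2→X2] = [8, 7, 9]
r2 m[φ2→X15] = [9, 8, 7]
r2 m[φ3→X8] = [9, 7, 8]
r2 m[φ3→X0] = [7, 9, 8]
r2 m[φ4→X15] = [2, 4, 4]
r2 m[φ5→X0] = [5, 6, 4]
r2 m[φ6→X8] = [2, 5, 8]
r2 m[φ7→X15] = [4, 4, 8]
r2 m[X8→φ0] = [126, 315, 384]
r2 m[X8→φ1] = [72, 315, 512]
r2 m[X8→φ3] = [56, 405, 384]
r2 m[X8→φ6] = [252, 567, 384]
r2 m[X9→φ0] = [1, 1, 1]
r2 m[X2→φ1] = [8, 7, 9]
r2 m[X2→φ2] = [4, 7, 9]
r2 m[X15→φ2] = [8, 16, 32]
r2 m[X15→φ4] = [36, 32, 56]
r2 m[X15→φ7] = [18, 32, 28]
r2 m[X0→φ3] = [5, 6, 4]
r2 m[X0→φ5] = [7, 9, 8]
r3 m[φ0→X8] = [4, 9, 8]
r3 m[φ0→X9] = [3072, 2304, 3072]
r3 m[φ1→X8] = [49, 81, 54]
r3 m[φ1→X2] = [1260, 2560, 3072]
r3 m[φ2→X2] = [128, 224, 224]
r3 m[φ2→X15] = [81, 42, 63]
r3 m[φ3→X8] = [54, 35, 32]
r3 m[φ3→X0] = [2835, 1215, 3072]
r3 m[φ4→X15] = [2, 4, 4]
r3 m[φ5→X0] = [5, 6, 4]
r3 m[φ6→X8] = [2, 5, 8]
r3 m[φ7→X15] = [4, 4, 8]
r3 m[X8→φ0] = [126, 315, 384]
r3 m[X8→φ1] = [72, 315, 512]
r3 m[X8→φ3] = [56, 405, 384]
r3 m[X8→φ6] = [252, 567, 384]
r3 m[X9→φ0] = [1, 1, 1]
r3 m[X2→φ1] = [8, 7, 9]
r3 m[X2→φ2] = [4, 7, 9]
r3 m[X15→φ2] = [8, 16, 32]
r3 m[X15→φ4] = [36, 32, 56]
r3 m[X15→φ7] = [18, 32, 28]
r3 m[X0→φ3] = [5, 6, 4]
r3 m[X0→φ5] = [7, 9, 8]
r4 m[φ0→X8] = [4, 9, 8]
r4 m[φ0→X9] = [3072, 2304, 3072]
r4 m[φ1→X8] = [49, 81, 54]
r4 m[φ1→X2] = [1260, 2560, 3072]
r4 m[φ2→X2] = [128, 224, 224]
r4 m[φ2→X15] = [81, 42, 63]
r4 m[φ3→X8] = [54, 35, 32]
r4 m[φ3→X0] = [2835, 1215, 3072]
r4 m[φ4→X15] = [2, 4, 4]
r4 m[φ5→X0] = [5, 6, 4]
r4 m[φ6→X8] = [2, 5, 8]
r4 m[φ7→X15] = [4, 4, 8]
r4 m[X8→φ0] = [5292, 14175, 13824]
r4 m[X8→φ1] = [432, 1575, 2048]
r4 m[X8→φ3] = [392, 3645, 3456]
r4 m[X8→φ6] = [10584, 25515, 13824]
r4 m[X9→φ0] = [1, 1, 1]
r4 m[X2→φ1] = [128, 224, 224]
r4 m[X2→φ2] = [1260, 2560, 3072]
r4 m[X15→φ2] = [8, 16, 32]
r4 m[X15→φ4] = [324, 168, 504]
r4 m[X15→φ7] = [162, 168, 252]
r4 m[X0→φ3] = [5, 6, 4]
r4 m[X0→φ5] = [2835, 1215, 3072]
r5 m[φ0→X8] = [4, 9, 8]
r5 m[φ0→X9] = [127575, 82944, 110592]
r5 m[φ1→X8] = [1568, 2016, 1344]
r5 m[φ1→X2] = [6300, 10240, 14175]
r5 m[φ2→X2] = [128, 224, 224]
r5 m[φ2→X15] = [27648, 15360, 21504]
r5 m[φ3→X8] = [54, 35, 32]
r5 m[φ3→X0] = [25515, 10935, 27648]
r5 m[φ4→X15] = [2, 4, 4]
r5 m[φ5→X0] = [5, 6, 4]
r5 m[φ6→X8] = [2, 5, 8]
r5 m[φ7→X15] = [4, 4, 8]
r5 m[X8→φ0] = [5292, 14175, 13824]
r5 m[X8→φ1] = [432, 1575, 2048]
r5 m[X8→φ3] = [392, 3645, 3456]
r5 m[X8→φ6] = [10584, 25515, 13824]
r5 m[X9→φ0] = [1, 1, 1]
r5 m[X2→φ1] = [128, 224, 224]
r5 m[X2→φ2] = [1260, 2560, 3072]
r5 m[X15→φ2] = [8, 16, 32]
r5 m[X15→φ4] = [324, 168, 504]
r5 m[X15→φ7] = [162, 168, 252]
r5 m[X0→φ3] = [5, 6, 4]
r5 m[X0→φ5] = [2835, 1215, 3072]
r6 m[φ0→X8] = [4, 9, 8]
r6 m[φ0→X9] = [127575, 82944, 110592]
r6 m[φ1→X8] = [1568, 2016, 1344]
r6 m[φ1→X2] = [6300, 10240, 14175]
r6 m[φ2→X2] = [128, 224, 224]
r6 m[φ2→X15] = [27648, 15360, 21504]
r6 m[φ3→X8] = [54, 35, 32]
r6 m[φ3→X0] = [25515, 10935, 27648]
r6 m[φ4→X15] = [2, 4, 4]
r6 m[φ5→X0] = [5, 6, 4]
r6 m[φ6→X8] = [2, 5, 8]
r6 m[φ7→X15] = [4, 4, 8]
r6 m[X8→φ0] = [169344, 352800, 344064]
r6 m[X8→φ1] = [432, 1575, 2048]
r6 m[X8→φ3] = [12544, 90720, 86016]
r6 m[X8→φ6] = [338688, 635040, 344064]
r6 m[X9→φ0] = [1, 1, 1]
r6 m[X2→φ1] = [128, 224, 224]
r6 m[X2→φ2] = [6300, 10240, 14175]
r6 m[X15→φ2] = [8, 16, 32]
r6 m[X15→φ4] = [110592, 61440, 172032]
r6 m[X15→φ7] = [55296, 61440, 86016]
r6 m[X0→φ3] = [5, 6, 4]
r6 m[X0→φ5] = [25515, 10935, 27648]
r7 m[φ0→X8] = [4, 9, 8]
r7 m[φ0→X9] = [3175200, 2064384, 2752512]
r7 m[φ1→X8] = [1568, 2016, 1344]
r7 m[φ1→X2] = [6300, 10240, 14175]
r7 m[φ2→X2] = [128, 224, 224]
r7 m[φ2→X15] = [127575, 61440, 99225]
r7 m[φ3→X8] = [54, 35, 32]
r7 m[φ3→X0] = [635040, 272160, 688128]
r7 m[φ4→X15] = [2, 4, 4]
r7 m[φ5→X0] = [5, 6, 4]
r7 m[φ6→X8] = [2, 5, 8]
r7 m[φ7→X15] = [4, 4, 8]
r7 m[X8→φ0] = [169344, 352800, 344064]
r7 m[X8→φ1] = [432, 1575, 2048]
r7 m[X8→φ3] = [12544, 90720, 86016]
r7 m[X8→φ6] = [338688, 635040, 344064]
r7 m[X9→φ0] = [1, 1, 1]
r7 m[X2→φ1] = [128, 224, 224]
r7 m[X2→φ2] = [6300, 10240, 14175]
r7 m[X15→φ2] = [8, 16, 32]
r7 m[X15→φ4] = [110592, 61440, 172032]
r7 m[X15→φ7] = [55296, 61440, 86016]
r7 m[X0→φ3] = [5, 6, 4]
r7 m[X0→φ5] = [25515, 10935, 27648]
r8 m[φ0→X8] = [4, 9, 8]
r8 m[φ0→X9] = [3175200, 2064384, 2752512]
r8 m[φ1→X8] = [1568, 2016, 1344]
r8 m[φ1→X2] = [6300, 10240, 14175]
r8 m[φ2→X2] = [128, 224, 224]
r8 m[φ2→X15] = [127575, 61440, 99225]
r8 m[φ3→X8] = [54, 35, 32]
r8 m[φ3→X0] = [635040, 272160, 688128]
r8 m[φ4→X15] = [2, 4, 4]
r8 m[φ5→X0] = [5, 6, 4]
r8 m[φ6→X8] = [2, 5, 8]
r8 m[φ7→X15] = [4, 4, 8]
r8 m[X8→φ0] = [169344, 352800, 344064]
r8 m[X8→φ1] = [432, 1575, 2048]
r8 m[X8→φ3] = [12544, 90720, 86016]
r8 m[X8→φ6] = [338688, 635040, 344064]
r8 m[X9→φ0] = [1, 1, 1]
r8 m[X2→φ1] = [128, 224, 224]
r8 m[X2→φ2] = [6300, 10240, 14175]
r8 m[X15→φ2] = [8, 16, 32]
r8 m[X15→φ4] = [510300, 245760, 793800]
r8 m[X15→φ7] = [255150, 245760, 396900]
r8 m[X0→φ3] = [5, 6, 4]
r8 m[X0→φ5] = [635040, 272160, 688128]
r9 m[φ0→X8] = [4, 9, 8]
r9 m[φ0→X9] = [3175200, 2064384, 2752512]
r9 m[φ1→X8] = [1568, 2016, 1344]
r9 m[φ1→X2] = [6300, 10240, 14175]
r9 m[φ2→X2] = [128, 224, 224]
r9 m[φ2→X15] = [127575, 61440, 99225]
r9 m[φ3→X8] = [54, 35, 32]
r9 m[φ3→X0] = [635040, 272160, 688128]
r9 m[φ4→X15] = [2, 4, 4]
r9 m[φ5→X0] = [5, 6, 4]
r9 m[φ6→X8] = [2, 5, 8]
r9 m[φ7→X15] = [4, 4, 8]
r9 m[X8→φ0] = [169344, 352800, 344064]
r9 m[X8→φ1] = [432, 1575, 2048]
r9 m[X8→φ3] = [12544, 90720, 86016]
r9 m[X8→φ6] = [338688, 635040, 344064]
r9 m[X9→φ0] = [1, 1, 1]
r9 m[X2→φ1] = [128, 224, 224]
r9 m[X2→φ2] = [6300, 10240, 14175]
r9 m[X15→φ2] = [8, 16, 32]
r9 m[X15→φ4] = [510300, 245760, 793800]
r9 m[X15→φ7] = [255150, 245760, 396900]
r9 m[X0→φ3] = [5, 6, 4]
r9 m[X0→φ5] = [635040, 272160, 688128]
fixed point reached at round 9
traceback from X8: (X8=1, X9=0, X2=2, X15=2, X0=0), score=3175200

assignment: (X8=1, X9=0, X2=2, X15=2, X0=0); score = 3175200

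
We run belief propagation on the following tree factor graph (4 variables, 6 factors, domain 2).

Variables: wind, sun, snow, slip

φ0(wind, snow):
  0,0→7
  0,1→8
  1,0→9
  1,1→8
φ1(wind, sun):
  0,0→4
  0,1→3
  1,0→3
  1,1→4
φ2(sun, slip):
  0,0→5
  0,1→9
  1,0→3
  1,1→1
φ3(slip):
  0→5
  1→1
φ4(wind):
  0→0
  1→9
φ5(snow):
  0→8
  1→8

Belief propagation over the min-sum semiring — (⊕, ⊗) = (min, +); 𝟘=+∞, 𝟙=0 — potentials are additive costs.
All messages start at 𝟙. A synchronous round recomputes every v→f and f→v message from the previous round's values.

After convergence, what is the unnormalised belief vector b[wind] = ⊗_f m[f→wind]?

init: all messages = 𝟙 over 2 values
r1 m[φ0→wind] = [7, 8]
r1 m[φ0→snow] = [7, 8]
r1 m[φ1→wind] = [3, 3]
r1 m[φ1→sun] = [3, 3]
r1 m[φ2→sun] = [5, 1]
r1 m[φ2→slip] = [3, 1]
r1 m[φ3→slip] = [5, 1]
r1 m[φ4→wind] = [0, 9]
r1 m[φ5→snow] = [8, 8]
r1 m[wind→φ0] = [0, 0]
r1 m[wind→φ1] = [0, 0]
r1 m[wind→φ4] = [0, 0]
r1 m[sun→φ1] = [0, 0]
r1 m[sun→φ2] = [0, 0]
r1 m[snow→φ0] = [0, 0]
r1 m[snow→φ5] = [0, 0]
r1 m[slip→φ2] = [0, 0]
r1 m[slip→φ3] = [0, 0]
r2 m[φ0→wind] = [7, 8]
r2 m[φ0→snow] = [7, 8]
r2 m[φ1→wind] = [3, 3]
r2 m[φ1→sun] = [3, 3]
r2 m[φ2→sun] = [5, 1]
r2 m[φ2→slip] = [3, 1]
r2 m[φ3→slip] = [5, 1]
r2 m[φ4→wind] = [0, 9]
r2 m[φ5→snow] = [8, 8]
r2 m[wind→φ0] = [3, 12]
r2 m[wind→φ1] = [7, 17]
r2 m[wind→φ4] = [10, 11]
r2 m[sun→φ1] = [5, 1]
r2 m[sun→φ2] = [3, 3]
r2 m[snow→φ0] = [8, 8]
r2 m[snow→φ5] = [7, 8]
r2 m[slip→φ2] = [5, 1]
r2 m[slip→φ3] = [3, 1]
r3 m[φ0→wind] = [15, 16]
r3 m[φ0→snow] = [10, 11]
r3 m[φ1→wind] = [4, 5]
r3 m[φ1→sun] = [11, 10]
r3 m[φ2→sun] = [10, 2]
r3 m[φ2→slip] = [6, 4]
r3 m[φ3→slip] = [5, 1]
r3 m[φ4→wind] = [0, 9]
r3 m[φ5→snow] = [8, 8]
r3 m[wind→φ0] = [3, 12]
r3 m[wind→φ1] = [7, 17]
r3 m[wind→φ4] = [10, 11]
r3 m[sun→φ1] = [5, 1]
r3 m[sun→φ2] = [3, 3]
r3 m[snow→φ0] = [8, 8]
r3 m[snow→φ5] = [7, 8]
r3 m[slip→φ2] = [5, 1]
r3 m[slip→φ3] = [3, 1]
r4 m[φ0→wind] = [15, 16]
r4 m[φ0→snow] = [10, 11]
r4 m[φ1→wind] = [4, 5]
r4 m[φ1→sun] = [11, 10]
r4 m[φ2→sun] = [10, 2]
r4 m[φ2→slip] = [6, 4]
r4 m[φ3→slip] = [5, 1]
r4 m[φ4→wind] = [0, 9]
r4 m[φ5→snow] = [8, 8]
r4 m[wind→φ0] = [4, 14]
r4 m[wind→φ1] = [15, 25]
r4 m[wind→φ4] = [19, 21]
r4 m[sun→φ1] = [10, 2]
r4 m[sun→φ2] = [11, 10]
r4 m[snow→φ0] = [8, 8]
r4 m[snow→φ5] = [10, 11]
r4 m[slip→φ2] = [5, 1]
r4 m[slip→φ3] = [6, 4]
r5 m[φ0→wind] = [15, 16]
r5 m[φ0→snow] = [11, 12]
r5 m[φ1→wind] = [5, 6]
r5 m[φ1→sun] = [19, 18]
r5 m[φ2→sun] = [10, 2]
r5 m[φ2→slip] = [13, 11]
r5 m[φ3→slip] = [5, 1]
r5 m[φ4→wind] = [0, 9]
r5 m[φ5→snow] = [8, 8]
r5 m[wind→φ0] = [4, 14]
r5 m[wind→φ1] = [15, 25]
r5 m[wind→φ4] = [19, 21]
r5 m[sun→φ1] = [10, 2]
r5 m[sun→φ2] = [11, 10]
r5 m[snow→φ0] = [8, 8]
r5 m[snow→φ5] = [10, 11]
r5 m[slip→φ2] = [5, 1]
r5 m[slip→φ3] = [6, 4]
r6 m[φ0→wind] = [15, 16]
r6 m[φ0→snow] = [11, 12]
r6 m[φ1→wind] = [5, 6]
r6 m[φ1→sun] = [19, 18]
r6 m[φ2→sun] = [10, 2]
r6 m[φ2→slip] = [13, 11]
r6 m[φ3→slip] = [5, 1]
r6 m[φ4→wind] = [0, 9]
r6 m[φ5→snow] = [8, 8]
r6 m[wind→φ0] = [5, 15]
r6 m[wind→φ1] = [15, 25]
r6 m[wind→φ4] = [20, 22]
r6 m[sun→φ1] = [10, 2]
r6 m[sun→φ2] = [19, 18]
r6 m[snow→φ0] = [8, 8]
r6 m[snow→φ5] = [11, 12]
r6 m[slip→φ2] = [5, 1]
r6 m[slip→φ3] = [13, 11]
r7 m[φ0→wind] = [15, 16]
r7 m[φ0→snow] = [12, 13]
r7 m[φ1→wind] = [5, 6]
r7 m[φ1→sun] = [19, 18]
r7 m[φ2→sun] = [10, 2]
r7 m[φ2→slip] = [21, 19]
r7 m[φ3→slip] = [5, 1]
r7 m[φ4→wind] = [0, 9]
r7 m[φ5→snow] = [8, 8]
r7 m[wind→φ0] = [5, 15]
r7 m[wind→φ1] = [15, 25]
r7 m[wind→φ4] = [20, 22]
r7 m[sun→φ1] = [10, 2]
r7 m[sun→φ2] = [19, 18]
r7 m[snow→φ0] = [8, 8]
r7 m[snow→φ5] = [11, 12]
r7 m[slip→φ2] = [5, 1]
r7 m[slip→φ3] = [13, 11]
r8 m[φ0→wind] = [15, 16]
r8 m[φ0→snow] = [12, 13]
r8 m[φ1→wind] = [5, 6]
r8 m[φ1→sun] = [19, 18]
r8 m[φ2→sun] = [10, 2]
r8 m[φ2→slip] = [21, 19]
r8 m[φ3→slip] = [5, 1]
r8 m[φ4→wind] = [0, 9]
r8 m[φ5→snow] = [8, 8]
r8 m[wind→φ0] = [5, 15]
r8 m[wind→φ1] = [15, 25]
r8 m[wind→φ4] = [20, 22]
r8 m[sun→φ1] = [10, 2]
r8 m[sun→φ2] = [19, 18]
r8 m[snow→φ0] = [8, 8]
r8 m[snow→φ5] = [12, 13]
r8 m[slip→φ2] = [5, 1]
r8 m[slip→φ3] = [21, 19]
r9 m[φ0→wind] = [15, 16]
r9 m[φ0→snow] = [12, 13]
r9 m[φ1→wind] = [5, 6]
r9 m[φ1→sun] = [19, 18]
r9 m[φ2→sun] = [10, 2]
r9 m[φ2→slip] = [21, 19]
r9 m[φ3→slip] = [5, 1]
r9 m[φ4→wind] = [0, 9]
r9 m[φ5→snow] = [8, 8]
r9 m[wind→φ0] = [5, 15]
r9 m[wind→φ1] = [15, 25]
r9 m[wind→φ4] = [20, 22]
r9 m[sun→φ1] = [10, 2]
r9 m[sun→φ2] = [19, 18]
r9 m[snow→φ0] = [8, 8]
r9 m[snow→φ5] = [12, 13]
r9 m[slip→φ2] = [5, 1]
r9 m[slip→φ3] = [21, 19]
fixed point reached at round 9
b[wind] = ⊗ incoming = [20, 31]

b[wind] = [20, 31]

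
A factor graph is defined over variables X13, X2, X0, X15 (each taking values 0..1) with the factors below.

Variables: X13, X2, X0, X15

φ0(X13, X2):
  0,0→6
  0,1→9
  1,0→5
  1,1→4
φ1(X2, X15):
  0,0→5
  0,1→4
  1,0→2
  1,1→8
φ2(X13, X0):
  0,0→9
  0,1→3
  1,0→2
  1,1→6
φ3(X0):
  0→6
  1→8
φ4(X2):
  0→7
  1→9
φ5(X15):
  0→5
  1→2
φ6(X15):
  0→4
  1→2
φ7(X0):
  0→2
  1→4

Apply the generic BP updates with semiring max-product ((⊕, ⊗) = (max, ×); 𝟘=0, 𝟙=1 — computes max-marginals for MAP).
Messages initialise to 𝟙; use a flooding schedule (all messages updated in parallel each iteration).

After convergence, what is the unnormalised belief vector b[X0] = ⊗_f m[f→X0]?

b[X0] = [453600, 672000]

init: all messages = 𝟙 over 2 values
r1 m[φ0→X13] = [9, 5]
r1 m[φ0→X2] = [6, 9]
r1 m[φ1→X2] = [5, 8]
r1 m[φ1→X15] = [5, 8]
r1 m[φ2→X13] = [9, 6]
r1 m[φ2→X0] = [9, 6]
r1 m[φ3→X0] = [6, 8]
r1 m[φ4→X2] = [7, 9]
r1 m[φ5→X15] = [5, 2]
r1 m[φ6→X15] = [4, 2]
r1 m[φ7→X0] = [2, 4]
r1 m[X13→φ0] = [1, 1]
r1 m[X13→φ2] = [1, 1]
r1 m[X2→φ0] = [1, 1]
r1 m[X2→φ1] = [1, 1]
r1 m[X2→φ4] = [1, 1]
r1 m[X0→φ2] = [1, 1]
r1 m[X0→φ3] = [1, 1]
r1 m[X0→φ7] = [1, 1]
r1 m[X15→φ1] = [1, 1]
r1 m[X15→φ5] = [1, 1]
r1 m[X15→φ6] = [1, 1]
r2 m[φ0→X13] = [9, 5]
r2 m[φ0→X2] = [6, 9]
r2 m[φ1→X2] = [5, 8]
r2 m[φ1→X15] = [5, 8]
r2 m[φ2→X13] = [9, 6]
r2 m[φ2→X0] = [9, 6]
r2 m[φ3→X0] = [6, 8]
r2 m[φ4→X2] = [7, 9]
r2 m[φ5→X15] = [5, 2]
r2 m[φ6→X15] = [4, 2]
r2 m[φ7→X0] = [2, 4]
r2 m[X13→φ0] = [9, 6]
r2 m[X13→φ2] = [9, 5]
r2 m[X2→φ0] = [35, 72]
r2 m[X2→φ1] = [42, 81]
r2 m[X2→φ4] = [30, 72]
r2 m[X0→φ2] = [12, 32]
r2 m[X0→φ3] = [18, 24]
r2 m[X0→φ7] = [54, 48]
r2 m[X15→φ1] = [20, 4]
r2 m[X15→φ5] = [20, 16]
r2 m[X15→φ6] = [25, 16]
r3 m[φ0→X13] = [648, 288]
r3 m[φ0→X2] = [54, 81]
r3 m[φ1→X2] = [100, 40]
r3 m[φ1→X15] = [210, 648]
r3 m[φ2→X13] = [108, 192]
r3 m[φ2→X0] = [81, 30]
r3 m[φ3→X0] = [6, 8]
r3 m[φ4→X2] = [7, 9]
r3 m[φ5→X15] = [5, 2]
r3 m[φ6→X15] = [4, 2]
r3 m[φ7→X0] = [2, 4]
r3 m[X13→φ0] = [9, 6]
r3 m[X13→φ2] = [9, 5]
r3 m[X2→φ0] = [35, 72]
r3 m[X2→φ1] = [42, 81]
r3 m[X2→φ4] = [30, 72]
r3 m[X0→φ2] = [12, 32]
r3 m[X0→φ3] = [18, 24]
r3 m[X0→φ7] = [54, 48]
r3 m[X15→φ1] = [20, 4]
r3 m[X15→φ5] = [20, 16]
r3 m[X15→φ6] = [25, 16]
r4 m[φ0→X13] = [648, 288]
r4 m[φ0→X2] = [54, 81]
r4 m[φ1→X2] = [100, 40]
r4 m[φ1→X15] = [210, 648]
r4 m[φ2→X13] = [108, 192]
r4 m[φ2→X0] = [81, 30]
r4 m[φ3→X0] = [6, 8]
r4 m[φ4→X2] = [7, 9]
r4 m[φ5→X15] = [5, 2]
r4 m[φ6→X15] = [4, 2]
r4 m[φ7→X0] = [2, 4]
r4 m[X13→φ0] = [108, 192]
r4 m[X13→φ2] = [648, 288]
r4 m[X2→φ0] = [700, 360]
r4 m[X2→φ1] = [378, 729]
r4 m[X2→φ4] = [5400, 3240]
r4 m[X0→φ2] = [12, 32]
r4 m[X0→φ3] = [162, 120]
r4 m[X0→φ7] = [486, 240]
r4 m[X15→φ1] = [20, 4]
r4 m[X15→φ5] = [840, 1296]
r4 m[X15→φ6] = [1050, 1296]
r5 m[φ0→X13] = [4200, 3500]
r5 m[φ0→X2] = [960, 972]
r5 m[φ1→X2] = [100, 40]
r5 m[φ1→X15] = [1890, 5832]
r5 m[φ2→X13] = [108, 192]
r5 m[φ2→X0] = [5832, 1944]
r5 m[φ3→X0] = [6, 8]
r5 m[φ4→X2] = [7, 9]
r5 m[φ5→X15] = [5, 2]
r5 m[φ6→X15] = [4, 2]
r5 m[φ7→X0] = [2, 4]
r5 m[X13→φ0] = [108, 192]
r5 m[X13→φ2] = [648, 288]
r5 m[X2→φ0] = [700, 360]
r5 m[X2→φ1] = [378, 729]
r5 m[X2→φ4] = [5400, 3240]
r5 m[X0→φ2] = [12, 32]
r5 m[X0→φ3] = [162, 120]
r5 m[X0→φ7] = [486, 240]
r5 m[X15→φ1] = [20, 4]
r5 m[X15→φ5] = [840, 1296]
r5 m[X15→φ6] = [1050, 1296]
r6 m[φ0→X13] = [4200, 3500]
r6 m[φ0→X2] = [960, 972]
r6 m[φ1→X2] = [100, 40]
r6 m[φ1→X15] = [1890, 5832]
r6 m[φ2→X13] = [108, 192]
r6 m[φ2→X0] = [5832, 1944]
r6 m[φ3→X0] = [6, 8]
r6 m[φ4→X2] = [7, 9]
r6 m[φ5→X15] = [5, 2]
r6 m[φ6→X15] = [4, 2]
r6 m[φ7→X0] = [2, 4]
r6 m[X13→φ0] = [108, 192]
r6 m[X13→φ2] = [4200, 3500]
r6 m[X2→φ0] = [700, 360]
r6 m[X2→φ1] = [6720, 8748]
r6 m[X2→φ4] = [96000, 38880]
r6 m[X0→φ2] = [12, 32]
r6 m[X0→φ3] = [11664, 7776]
r6 m[X0→φ7] = [34992, 15552]
r6 m[X15→φ1] = [20, 4]
r6 m[X15→φ5] = [7560, 11664]
r6 m[X15→φ6] = [9450, 11664]
r7 m[φ0→X13] = [4200, 3500]
r7 m[φ0→X2] = [960, 972]
r7 m[φ1→X2] = [100, 40]
r7 m[φ1→X15] = [33600, 69984]
r7 m[φ2→X13] = [108, 192]
r7 m[φ2→X0] = [37800, 21000]
r7 m[φ3→X0] = [6, 8]
r7 m[φ4→X2] = [7, 9]
r7 m[φ5→X15] = [5, 2]
r7 m[φ6→X15] = [4, 2]
r7 m[φ7→X0] = [2, 4]
r7 m[X13→φ0] = [108, 192]
r7 m[X13→φ2] = [4200, 3500]
r7 m[X2→φ0] = [700, 360]
r7 m[X2→φ1] = [6720, 8748]
r7 m[X2→φ4] = [96000, 38880]
r7 m[X0→φ2] = [12, 32]
r7 m[X0→φ3] = [11664, 7776]
r7 m[X0→φ7] = [34992, 15552]
r7 m[X15→φ1] = [20, 4]
r7 m[X15→φ5] = [7560, 11664]
r7 m[X15→φ6] = [9450, 11664]
r8 m[φ0→X13] = [4200, 3500]
r8 m[φ0→X2] = [960, 972]
r8 m[φ1→X2] = [100, 40]
r8 m[φ1→X15] = [33600, 69984]
r8 m[φ2→X13] = [108, 192]
r8 m[φ2→X0] = [37800, 21000]
r8 m[φ3→X0] = [6, 8]
r8 m[φ4→X2] = [7, 9]
r8 m[φ5→X15] = [5, 2]
r8 m[φ6→X15] = [4, 2]
r8 m[φ7→X0] = [2, 4]
r8 m[X13→φ0] = [108, 192]
r8 m[X13→φ2] = [4200, 3500]
r8 m[X2→φ0] = [700, 360]
r8 m[X2→φ1] = [6720, 8748]
r8 m[X2→φ4] = [96000, 38880]
r8 m[X0→φ2] = [12, 32]
r8 m[X0→φ3] = [75600, 84000]
r8 m[X0→φ7] = [226800, 168000]
r8 m[X15→φ1] = [20, 4]
r8 m[X15→φ5] = [134400, 139968]
r8 m[X15→φ6] = [168000, 139968]
r9 m[φ0→X13] = [4200, 3500]
r9 m[φ0→X2] = [960, 972]
r9 m[φ1→X2] = [100, 40]
r9 m[φ1→X15] = [33600, 69984]
r9 m[φ2→X13] = [108, 192]
r9 m[φ2→X0] = [37800, 21000]
r9 m[φ3→X0] = [6, 8]
r9 m[φ4→X2] = [7, 9]
r9 m[φ5→X15] = [5, 2]
r9 m[φ6→X15] = [4, 2]
r9 m[φ7→X0] = [2, 4]
r9 m[X13→φ0] = [108, 192]
r9 m[X13→φ2] = [4200, 3500]
r9 m[X2→φ0] = [700, 360]
r9 m[X2→φ1] = [6720, 8748]
r9 m[X2→φ4] = [96000, 38880]
r9 m[X0→φ2] = [12, 32]
r9 m[X0→φ3] = [75600, 84000]
r9 m[X0→φ7] = [226800, 168000]
r9 m[X15→φ1] = [20, 4]
r9 m[X15→φ5] = [134400, 139968]
r9 m[X15→φ6] = [168000, 139968]
fixed point reached at round 9
b[X0] = ⊗ incoming = [453600, 672000]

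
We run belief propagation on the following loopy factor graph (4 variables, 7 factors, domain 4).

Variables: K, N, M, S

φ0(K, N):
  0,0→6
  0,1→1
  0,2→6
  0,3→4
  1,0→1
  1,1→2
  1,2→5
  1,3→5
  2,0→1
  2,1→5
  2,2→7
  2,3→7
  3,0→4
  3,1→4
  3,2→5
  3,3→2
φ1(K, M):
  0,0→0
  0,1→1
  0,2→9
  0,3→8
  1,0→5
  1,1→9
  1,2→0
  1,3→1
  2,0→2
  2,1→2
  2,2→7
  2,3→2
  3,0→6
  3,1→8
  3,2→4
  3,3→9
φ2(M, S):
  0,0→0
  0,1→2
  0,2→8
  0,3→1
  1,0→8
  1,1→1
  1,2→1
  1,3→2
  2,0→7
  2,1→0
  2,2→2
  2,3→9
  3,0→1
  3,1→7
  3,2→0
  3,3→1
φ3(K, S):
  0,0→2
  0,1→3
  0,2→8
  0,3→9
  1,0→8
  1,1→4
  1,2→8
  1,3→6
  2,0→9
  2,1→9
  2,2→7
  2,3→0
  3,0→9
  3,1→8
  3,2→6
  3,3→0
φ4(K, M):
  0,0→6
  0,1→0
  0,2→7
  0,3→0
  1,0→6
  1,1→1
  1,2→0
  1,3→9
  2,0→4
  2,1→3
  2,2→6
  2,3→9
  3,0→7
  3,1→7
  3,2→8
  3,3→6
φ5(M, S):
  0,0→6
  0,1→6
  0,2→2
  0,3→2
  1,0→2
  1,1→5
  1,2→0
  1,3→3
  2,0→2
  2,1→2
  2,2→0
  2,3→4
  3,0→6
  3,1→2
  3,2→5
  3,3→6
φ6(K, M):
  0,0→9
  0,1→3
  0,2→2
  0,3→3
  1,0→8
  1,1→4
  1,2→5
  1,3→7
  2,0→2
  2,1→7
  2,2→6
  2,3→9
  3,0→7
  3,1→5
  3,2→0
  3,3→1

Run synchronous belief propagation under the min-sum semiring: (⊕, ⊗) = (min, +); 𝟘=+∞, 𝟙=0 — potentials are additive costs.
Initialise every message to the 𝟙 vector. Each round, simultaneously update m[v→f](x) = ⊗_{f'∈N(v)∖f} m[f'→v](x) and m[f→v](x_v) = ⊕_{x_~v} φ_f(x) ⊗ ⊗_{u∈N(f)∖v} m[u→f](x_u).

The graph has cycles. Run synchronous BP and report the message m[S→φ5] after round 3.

init: all messages = 𝟙 over 4 values
r1 m[φ0→K] = [1, 1, 1, 2]
r1 m[φ0→N] = [1, 1, 5, 2]
r1 m[φ1→K] = [0, 0, 2, 4]
r1 m[φ1→M] = [0, 1, 0, 1]
r1 m[φ2→M] = [0, 1, 0, 0]
r1 m[φ2→S] = [0, 0, 0, 1]
r1 m[φ3→K] = [2, 4, 0, 0]
r1 m[φ3→S] = [2, 3, 6, 0]
r1 m[φ4→K] = [0, 0, 3, 6]
r1 m[φ4→M] = [4, 0, 0, 0]
r1 m[φ5→M] = [2, 0, 0, 2]
r1 m[φ5→S] = [2, 2, 0, 2]
r1 m[φ6→K] = [2, 4, 2, 0]
r1 m[φ6→M] = [2, 3, 0, 1]
r1 m[K→φ0] = [0, 0, 0, 0]
r1 m[K→φ1] = [0, 0, 0, 0]
r1 m[K→φ3] = [0, 0, 0, 0]
r1 m[K→φ4] = [0, 0, 0, 0]
r1 m[K→φ6] = [0, 0, 0, 0]
r1 m[N→φ0] = [0, 0, 0, 0]
r1 m[M→φ1] = [0, 0, 0, 0]
r1 m[M→φ2] = [0, 0, 0, 0]
r1 m[M→φ4] = [0, 0, 0, 0]
r1 m[M→φ5] = [0, 0, 0, 0]
r1 m[M→φ6] = [0, 0, 0, 0]
r1 m[S→φ2] = [0, 0, 0, 0]
r1 m[S→φ3] = [0, 0, 0, 0]
r1 m[S→φ5] = [0, 0, 0, 0]
r2 m[φ0→K] = [1, 1, 1, 2]
r2 m[φ0→N] = [1, 1, 5, 2]
r2 m[φ1→K] = [0, 0, 2, 4]
r2 m[φ1→M] = [0, 1, 0, 1]
r2 m[φ2→M] = [0, 1, 0, 0]
r2 m[φ2→S] = [0, 0, 0, 1]
r2 m[φ3→K] = [2, 4, 0, 0]
r2 m[φ3→S] = [2, 3, 6, 0]
r2 m[φ4→K] = [0, 0, 3, 6]
r2 m[φ4→M] = [4, 0, 0, 0]
r2 m[φ5→M] = [2, 0, 0, 2]
r2 m[φ5→S] = [2, 2, 0, 2]
r2 m[φ6→K] = [2, 4, 2, 0]
r2 m[φ6→M] = [2, 3, 0, 1]
r2 m[K→φ0] = [4, 8, 7, 10]
r2 m[K→φ1] = [5, 9, 6, 8]
r2 m[K→φ3] = [3, 5, 8, 12]
r2 m[K→φ4] = [5, 9, 5, 6]
r2 m[K→φ6] = [3, 5, 6, 12]
r2 m[N→φ0] = [0, 0, 0, 0]
r2 m[M→φ1] = [8, 4, 0, 3]
r2 m[M→φ2] = [8, 4, 0, 4]
r2 m[M→φ4] = [4, 5, 0, 4]
r2 m[M→φ5] = [6, 5, 0, 2]
r2 m[M→φ6] = [6, 2, 0, 3]
r2 m[S→φ2] = [4, 5, 6, 2]
r2 m[S→φ3] = [2, 2, 0, 3]
r2 m[S→φ5] = [2, 3, 6, 1]
r3 m[φ0→K] = [1, 1, 1, 2]
r3 m[φ0→N] = [8, 5, 10, 8]
r3 m[φ1→K] = [5, 0, 5, 4]
r3 m[φ1→M] = [5, 6, 9, 8]
r3 m[φ2→M] = [3, 4, 5, 3]
r3 m[φ2→S] = [5, 0, 2, 5]
r3 m[φ3→K] = [4, 6, 3, 3]
r3 m[φ3→S] = [5, 6, 11, 8]
r3 m[φ4→K] = [4, 0, 6, 8]
r3 m[φ4→M] = [9, 5, 9, 5]
r3 m[φ5→M] = [3, 4, 4, 5]
r3 m[φ5→S] = [2, 2, 0, 4]
r3 m[φ6→K] = [2, 5, 6, 0]
r3 m[φ6→M] = [8, 6, 5, 6]
r3 m[K→φ0] = [4, 8, 7, 10]
r3 m[K→φ1] = [5, 9, 6, 8]
r3 m[K→φ3] = [3, 5, 8, 12]
r3 m[K→φ4] = [5, 9, 5, 6]
r3 m[K→φ6] = [3, 5, 6, 12]
r3 m[N→φ0] = [0, 0, 0, 0]
r3 m[M→φ1] = [8, 4, 0, 3]
r3 m[M→φ2] = [8, 4, 0, 4]
r3 m[M→φ4] = [4, 5, 0, 4]
r3 m[M→φ5] = [6, 5, 0, 2]
r3 m[M→φ6] = [6, 2, 0, 3]
r3 m[S→φ2] = [4, 5, 6, 2]
r3 m[S→φ3] = [2, 2, 0, 3]
r3 m[S→φ5] = [2, 3, 6, 1]

message @ round 3 = [2, 3, 6, 1]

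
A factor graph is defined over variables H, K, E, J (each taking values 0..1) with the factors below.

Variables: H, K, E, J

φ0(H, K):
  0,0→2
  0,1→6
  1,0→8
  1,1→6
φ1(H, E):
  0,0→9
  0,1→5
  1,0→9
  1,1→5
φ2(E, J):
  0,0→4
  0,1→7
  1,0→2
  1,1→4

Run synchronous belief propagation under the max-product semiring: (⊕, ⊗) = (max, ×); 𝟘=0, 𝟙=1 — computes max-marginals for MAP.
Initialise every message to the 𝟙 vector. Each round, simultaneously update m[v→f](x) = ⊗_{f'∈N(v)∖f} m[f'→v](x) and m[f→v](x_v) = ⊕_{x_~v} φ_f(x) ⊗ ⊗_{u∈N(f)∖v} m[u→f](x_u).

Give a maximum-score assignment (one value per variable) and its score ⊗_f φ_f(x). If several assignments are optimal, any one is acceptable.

assignment: (H=1, K=0, E=0, J=1); score = 504

init: all messages = 𝟙 over 2 values
r1 m[φ0→H] = [6, 8]
r1 m[φ0→K] = [8, 6]
r1 m[φ1→H] = [9, 9]
r1 m[φ1→E] = [9, 5]
r1 m[φ2→E] = [7, 4]
r1 m[φ2→J] = [4, 7]
r1 m[H→φ0] = [1, 1]
r1 m[H→φ1] = [1, 1]
r1 m[K→φ0] = [1, 1]
r1 m[E→φ1] = [1, 1]
r1 m[E→φ2] = [1, 1]
r1 m[J→φ2] = [1, 1]
r2 m[φ0→H] = [6, 8]
r2 m[φ0→K] = [8, 6]
r2 m[φ1→H] = [9, 9]
r2 m[φ1→E] = [9, 5]
r2 m[φ2→E] = [7, 4]
r2 m[φ2→J] = [4, 7]
r2 m[H→φ0] = [9, 9]
r2 m[H→φ1] = [6, 8]
r2 m[K→φ0] = [1, 1]
r2 m[E→φ1] = [7, 4]
r2 m[E→φ2] = [9, 5]
r2 m[J→φ2] = [1, 1]
r3 m[φ0→H] = [6, 8]
r3 m[φ0→K] = [72, 54]
r3 m[φ1→H] = [63, 63]
r3 m[φ1→E] = [72, 40]
r3 m[φ2→E] = [7, 4]
r3 m[φ2→J] = [36, 63]
r3 m[H→φ0] = [9, 9]
r3 m[H→φ1] = [6, 8]
r3 m[K→φ0] = [1, 1]
r3 m[E→φ1] = [7, 4]
r3 m[E→φ2] = [9, 5]
r3 m[J→φ2] = [1, 1]
r4 m[φ0→H] = [6, 8]
r4 m[φ0→K] = [72, 54]
r4 m[φ1→H] = [63, 63]
r4 m[φ1→E] = [72, 40]
r4 m[φ2→E] = [7, 4]
r4 m[φ2→J] = [36, 63]
r4 m[H→φ0] = [63, 63]
r4 m[H→φ1] = [6, 8]
r4 m[K→φ0] = [1, 1]
r4 m[E→φ1] = [7, 4]
r4 m[E→φ2] = [72, 40]
r4 m[J→φ2] = [1, 1]
r5 m[φ0→H] = [6, 8]
r5 m[φ0→K] = [504, 378]
r5 m[φ1→H] = [63, 63]
r5 m[φ1→E] = [72, 40]
r5 m[φ2→E] = [7, 4]
r5 m[φ2→J] = [288, 504]
r5 m[H→φ0] = [63, 63]
r5 m[H→φ1] = [6, 8]
r5 m[K→φ0] = [1, 1]
r5 m[E→φ1] = [7, 4]
r5 m[E→φ2] = [72, 40]
r5 m[J→φ2] = [1, 1]
r6 m[φ0→H] = [6, 8]
r6 m[φ0→K] = [504, 378]
r6 m[φ1→H] = [63, 63]
r6 m[φ1→E] = [72, 40]
r6 m[φ2→E] = [7, 4]
r6 m[φ2→J] = [288, 504]
r6 m[H→φ0] = [63, 63]
r6 m[H→φ1] = [6, 8]
r6 m[K→φ0] = [1, 1]
r6 m[E→φ1] = [7, 4]
r6 m[E→φ2] = [72, 40]
r6 m[J→φ2] = [1, 1]
fixed point reached at round 6
traceback from H: (H=1, K=0, E=0, J=1), score=504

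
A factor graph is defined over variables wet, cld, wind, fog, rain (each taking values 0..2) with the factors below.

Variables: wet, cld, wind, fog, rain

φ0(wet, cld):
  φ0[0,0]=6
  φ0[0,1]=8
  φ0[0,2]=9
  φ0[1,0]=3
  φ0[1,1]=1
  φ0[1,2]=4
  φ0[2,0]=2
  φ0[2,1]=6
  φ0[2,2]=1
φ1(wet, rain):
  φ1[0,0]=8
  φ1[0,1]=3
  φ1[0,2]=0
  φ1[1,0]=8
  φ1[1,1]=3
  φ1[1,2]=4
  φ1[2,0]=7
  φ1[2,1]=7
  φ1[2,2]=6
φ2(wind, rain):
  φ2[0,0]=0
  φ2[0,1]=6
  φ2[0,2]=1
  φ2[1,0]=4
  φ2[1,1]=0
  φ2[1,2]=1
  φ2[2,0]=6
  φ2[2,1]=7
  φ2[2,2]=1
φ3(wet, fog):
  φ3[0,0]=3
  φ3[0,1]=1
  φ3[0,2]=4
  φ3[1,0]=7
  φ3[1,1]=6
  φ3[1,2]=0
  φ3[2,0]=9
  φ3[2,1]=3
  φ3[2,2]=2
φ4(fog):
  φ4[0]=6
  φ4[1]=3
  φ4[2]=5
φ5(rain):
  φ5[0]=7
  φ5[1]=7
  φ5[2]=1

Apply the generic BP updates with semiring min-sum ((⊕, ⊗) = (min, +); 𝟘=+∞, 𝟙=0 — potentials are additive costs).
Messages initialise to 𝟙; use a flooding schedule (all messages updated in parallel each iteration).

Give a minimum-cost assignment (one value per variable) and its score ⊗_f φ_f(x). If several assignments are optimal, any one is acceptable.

assignment: (wet=0, cld=0, wind=0, fog=1, rain=2); score = 12

init: all messages = 𝟙 over 3 values
r1 m[φ0→wet] = [6, 1, 1]
r1 m[φ0→cld] = [2, 1, 1]
r1 m[φ1→wet] = [0, 3, 6]
r1 m[φ1→rain] = [7, 3, 0]
r1 m[φ2→wind] = [0, 0, 1]
r1 m[φ2→rain] = [0, 0, 1]
r1 m[φ3→wet] = [1, 0, 2]
r1 m[φ3→fog] = [3, 1, 0]
r1 m[φ4→fog] = [6, 3, 5]
r1 m[φ5→rain] = [7, 7, 1]
r1 m[wet→φ0] = [0, 0, 0]
r1 m[wet→φ1] = [0, 0, 0]
r1 m[wet→φ3] = [0, 0, 0]
r1 m[cld→φ0] = [0, 0, 0]
r1 m[wind→φ2] = [0, 0, 0]
r1 m[fog→φ3] = [0, 0, 0]
r1 m[fog→φ4] = [0, 0, 0]
r1 m[rain→φ1] = [0, 0, 0]
r1 m[rain→φ2] = [0, 0, 0]
r1 m[rain→φ5] = [0, 0, 0]
r2 m[φ0→wet] = [6, 1, 1]
r2 m[φ0→cld] = [2, 1, 1]
r2 m[φ1→wet] = [0, 3, 6]
r2 m[φ1→rain] = [7, 3, 0]
r2 m[φ2→wind] = [0, 0, 1]
r2 m[φ2→rain] = [0, 0, 1]
r2 m[φ3→wet] = [1, 0, 2]
r2 m[φ3→fog] = [3, 1, 0]
r2 m[φ4→fog] = [6, 3, 5]
r2 m[φ5→rain] = [7, 7, 1]
r2 m[wet→φ0] = [1, 3, 8]
r2 m[wet→φ1] = [7, 1, 3]
r2 m[wet→φ3] = [6, 4, 7]
r2 m[cld→φ0] = [0, 0, 0]
r2 m[wind→φ2] = [0, 0, 0]
r2 m[fog→φ3] = [6, 3, 5]
r2 m[fog→φ4] = [3, 1, 0]
r2 m[rain→φ1] = [7, 7, 2]
r2 m[rain→φ2] = [14, 10, 1]
r2 m[rain→φ5] = [7, 3, 1]
r3 m[φ0→wet] = [6, 1, 1]
r3 m[φ0→cld] = [6, 4, 7]
r3 m[φ1→wet] = [2, 6, 8]
r3 m[φ1→rain] = [9, 4, 5]
r3 m[φ2→wind] = [2, 2, 2]
r3 m[φ2→rain] = [0, 0, 1]
r3 m[φ3→wet] = [4, 5, 6]
r3 m[φ3→fog] = [9, 7, 4]
r3 m[φ4→fog] = [6, 3, 5]
r3 m[φ5→rain] = [7, 7, 1]
r3 m[wet→φ0] = [1, 3, 8]
r3 m[wet→φ1] = [7, 1, 3]
r3 m[wet→φ3] = [6, 4, 7]
r3 m[cld→φ0] = [0, 0, 0]
r3 m[wind→φ2] = [0, 0, 0]
r3 m[fog→φ3] = [6, 3, 5]
r3 m[fog→φ4] = [3, 1, 0]
r3 m[rain→φ1] = [7, 7, 2]
r3 m[rain→φ2] = [14, 10, 1]
r3 m[rain→φ5] = [7, 3, 1]
r4 m[φ0→wet] = [6, 1, 1]
r4 m[φ0→cld] = [6, 4, 7]
r4 m[φ1→wet] = [2, 6, 8]
r4 m[φ1→rain] = [9, 4, 5]
r4 m[φ2→wind] = [2, 2, 2]
r4 m[φ2→rain] = [0, 0, 1]
r4 m[φ3→wet] = [4, 5, 6]
r4 m[φ3→fog] = [9, 7, 4]
r4 m[φ4→fog] = [6, 3, 5]
r4 m[φ5→rain] = [7, 7, 1]
r4 m[wet→φ0] = [6, 11, 14]
r4 m[wet→φ1] = [10, 6, 7]
r4 m[wet→φ3] = [8, 7, 9]
r4 m[cld→φ0] = [0, 0, 0]
r4 m[wind→φ2] = [0, 0, 0]
r4 m[fog→φ3] = [6, 3, 5]
r4 m[fog→φ4] = [9, 7, 4]
r4 m[rain→φ1] = [7, 7, 2]
r4 m[rain→φ2] = [16, 11, 6]
r4 m[rain→φ5] = [9, 4, 6]
r5 m[φ0→wet] = [6, 1, 1]
r5 m[φ0→cld] = [12, 12, 15]
r5 m[φ1→wet] = [2, 6, 8]
r5 m[φ1→rain] = [14, 9, 10]
r5 m[φ2→wind] = [7, 7, 7]
r5 m[φ2→rain] = [0, 0, 1]
r5 m[φ3→wet] = [4, 5, 6]
r5 m[φ3→fog] = [11, 9, 7]
r5 m[φ4→fog] = [6, 3, 5]
r5 m[φ5→rain] = [7, 7, 1]
r5 m[wet→φ0] = [6, 11, 14]
r5 m[wet→φ1] = [10, 6, 7]
r5 m[wet→φ3] = [8, 7, 9]
r5 m[cld→φ0] = [0, 0, 0]
r5 m[wind→φ2] = [0, 0, 0]
r5 m[fog→φ3] = [6, 3, 5]
r5 m[fog→φ4] = [9, 7, 4]
r5 m[rain→φ1] = [7, 7, 2]
r5 m[rain→φ2] = [16, 11, 6]
r5 m[rain→φ5] = [9, 4, 6]
r6 m[φ0→wet] = [6, 1, 1]
r6 m[φ0→cld] = [12, 12, 15]
r6 m[φ1→wet] = [2, 6, 8]
r6 m[φ1→rain] = [14, 9, 10]
r6 m[φ2→wind] = [7, 7, 7]
r6 m[φ2→rain] = [0, 0, 1]
r6 m[φ3→wet] = [4, 5, 6]
r6 m[φ3→fog] = [11, 9, 7]
r6 m[φ4→fog] = [6, 3, 5]
r6 m[φ5→rain] = [7, 7, 1]
r6 m[wet→φ0] = [6, 11, 14]
r6 m[wet→φ1] = [10, 6, 7]
r6 m[wet→φ3] = [8, 7, 9]
r6 m[cld→φ0] = [0, 0, 0]
r6 m[wind→φ2] = [0, 0, 0]
r6 m[fog→φ3] = [6, 3, 5]
r6 m[fog→φ4] = [11, 9, 7]
r6 m[rain→φ1] = [7, 7, 2]
r6 m[rain→φ2] = [21, 16, 11]
r6 m[rain→φ5] = [14, 9, 11]
r7 m[φ0→wet] = [6, 1, 1]
r7 m[φ0→cld] = [12, 12, 15]
r7 m[φ1→wet] = [2, 6, 8]
r7 m[φ1→rain] = [14, 9, 10]
r7 m[φ2→wind] = [12, 12, 12]
r7 m[φ2→rain] = [0, 0, 1]
r7 m[φ3→wet] = [4, 5, 6]
r7 m[φ3→fog] = [11, 9, 7]
r7 m[φ4→fog] = [6, 3, 5]
r7 m[φ5→rain] = [7, 7, 1]
r7 m[wet→φ0] = [6, 11, 14]
r7 m[wet→φ1] = [10, 6, 7]
r7 m[wet→φ3] = [8, 7, 9]
r7 m[cld→φ0] = [0, 0, 0]
r7 m[wind→φ2] = [0, 0, 0]
r7 m[fog→φ3] = [6, 3, 5]
r7 m[fog→φ4] = [11, 9, 7]
r7 m[rain→φ1] = [7, 7, 2]
r7 m[rain→φ2] = [21, 16, 11]
r7 m[rain→φ5] = [14, 9, 11]
r8 m[φ0→wet] = [6, 1, 1]
r8 m[φ0→cld] = [12, 12, 15]
r8 m[φ1→wet] = [2, 6, 8]
r8 m[φ1→rain] = [14, 9, 10]
r8 m[φ2→wind] = [12, 12, 12]
r8 m[φ2→rain] = [0, 0, 1]
r8 m[φ3→wet] = [4, 5, 6]
r8 m[φ3→fog] = [11, 9, 7]
r8 m[φ4→fog] = [6, 3, 5]
r8 m[φ5→rain] = [7, 7, 1]
r8 m[wet→φ0] = [6, 11, 14]
r8 m[wet→φ1] = [10, 6, 7]
r8 m[wet→φ3] = [8, 7, 9]
r8 m[cld→φ0] = [0, 0, 0]
r8 m[wind→φ2] = [0, 0, 0]
r8 m[fog→φ3] = [6, 3, 5]
r8 m[fog→φ4] = [11, 9, 7]
r8 m[rain→φ1] = [7, 7, 2]
r8 m[rain→φ2] = [21, 16, 11]
r8 m[rain→φ5] = [14, 9, 11]
fixed point reached at round 8
traceback from wet: (wet=0, cld=0, wind=0, fog=1, rain=2), score=12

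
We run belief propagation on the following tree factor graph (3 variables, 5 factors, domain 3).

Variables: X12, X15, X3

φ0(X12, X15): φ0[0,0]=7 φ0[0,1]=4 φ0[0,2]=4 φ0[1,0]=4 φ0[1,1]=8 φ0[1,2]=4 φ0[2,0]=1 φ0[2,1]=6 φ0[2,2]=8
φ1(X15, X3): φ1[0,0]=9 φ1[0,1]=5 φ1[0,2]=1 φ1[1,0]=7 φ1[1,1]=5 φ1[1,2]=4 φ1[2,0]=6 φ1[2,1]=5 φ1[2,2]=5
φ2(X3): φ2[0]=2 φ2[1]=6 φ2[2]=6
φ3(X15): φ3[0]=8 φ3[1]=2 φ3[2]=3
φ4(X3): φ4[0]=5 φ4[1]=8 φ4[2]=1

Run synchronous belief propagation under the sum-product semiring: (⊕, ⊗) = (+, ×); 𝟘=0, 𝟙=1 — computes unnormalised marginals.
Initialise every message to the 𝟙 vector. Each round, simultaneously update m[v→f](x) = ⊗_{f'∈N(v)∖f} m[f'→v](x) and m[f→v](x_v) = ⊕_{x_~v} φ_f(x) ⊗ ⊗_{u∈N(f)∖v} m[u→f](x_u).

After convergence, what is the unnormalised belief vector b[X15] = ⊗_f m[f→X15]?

b[X15] = [32256, 12024, 15840]

init: all messages = 𝟙 over 3 values
r1 m[φ0→X12] = [15, 16, 15]
r1 m[φ0→X15] = [12, 18, 16]
r1 m[φ1→X15] = [15, 16, 16]
r1 m[φ1→X3] = [22, 15, 10]
r1 m[φ2→X3] = [2, 6, 6]
r1 m[φ3→X15] = [8, 2, 3]
r1 m[φ4→X3] = [5, 8, 1]
r1 m[X12→φ0] = [1, 1, 1]
r1 m[X15→φ0] = [1, 1, 1]
r1 m[X15→φ1] = [1, 1, 1]
r1 m[X15→φ3] = [1, 1, 1]
r1 m[X3→φ1] = [1, 1, 1]
r1 m[X3→φ2] = [1, 1, 1]
r1 m[X3→φ4] = [1, 1, 1]
r2 m[φ0→X12] = [15, 16, 15]
r2 m[φ0→X15] = [12, 18, 16]
r2 m[φ1→X15] = [15, 16, 16]
r2 m[φ1→X3] = [22, 15, 10]
r2 m[φ2→X3] = [2, 6, 6]
r2 m[φ3→X15] = [8, 2, 3]
r2 m[φ4→X3] = [5, 8, 1]
r2 m[X12→φ0] = [1, 1, 1]
r2 m[X15→φ0] = [120, 32, 48]
r2 m[X15→φ1] = [96, 36, 48]
r2 m[X15→φ3] = [180, 288, 256]
r2 m[X3→φ1] = [10, 48, 6]
r2 m[X3→φ2] = [110, 120, 10]
r2 m[X3→φ4] = [44, 90, 60]
r3 m[φ0→X12] = [1160, 928, 696]
r3 m[φ0→X15] = [12, 18, 16]
r3 m[φ1→X15] = [336, 334, 330]
r3 m[φ1→X3] = [1404, 900, 480]
r3 m[φ2→X3] = [2, 6, 6]
r3 m[φ3→X15] = [8, 2, 3]
r3 m[φ4→X3] = [5, 8, 1]
r3 m[X12→φ0] = [1, 1, 1]
r3 m[X15→φ0] = [120, 32, 48]
r3 m[X15→φ1] = [96, 36, 48]
r3 m[X15→φ3] = [180, 288, 256]
r3 m[X3→φ1] = [10, 48, 6]
r3 m[X3→φ2] = [110, 120, 10]
r3 m[X3→φ4] = [44, 90, 60]
r4 m[φ0→X12] = [1160, 928, 696]
r4 m[φ0→X15] = [12, 18, 16]
r4 m[φ1→X15] = [336, 334, 330]
r4 m[φ1→X3] = [1404, 900, 480]
r4 m[φ2→X3] = [2, 6, 6]
r4 m[φ3→X15] = [8, 2, 3]
r4 m[φ4→X3] = [5, 8, 1]
r4 m[X12→φ0] = [1, 1, 1]
r4 m[X15→φ0] = [2688, 668, 990]
r4 m[X15→φ1] = [96, 36, 48]
r4 m[X15→φ3] = [4032, 6012, 5280]
r4 m[X3→φ1] = [10, 48, 6]
r4 m[X3→φ2] = [7020, 7200, 480]
r4 m[X3→φ4] = [2808, 5400, 2880]
r5 m[φ0→X12] = [25448, 20056, 14616]
r5 m[φ0→X15] = [12, 18, 16]
r5 m[φ1→X15] = [336, 334, 330]
r5 m[φ1→X3] = [1404, 900, 480]
r5 m[φ2→X3] = [2, 6, 6]
r5 m[φ3→X15] = [8, 2, 3]
r5 m[φ4→X3] = [5, 8, 1]
r5 m[X12→φ0] = [1, 1, 1]
r5 m[X15→φ0] = [2688, 668, 990]
r5 m[X15→φ1] = [96, 36, 48]
r5 m[X15→φ3] = [4032, 6012, 5280]
r5 m[X3→φ1] = [10, 48, 6]
r5 m[X3→φ2] = [7020, 7200, 480]
r5 m[X3→φ4] = [2808, 5400, 2880]
r6 m[φ0→X12] = [25448, 20056, 14616]
r6 m[φ0→X15] = [12, 18, 16]
r6 m[φ1→X15] = [336, 334, 330]
r6 m[φ1→X3] = [1404, 900, 480]
r6 m[φ2→X3] = [2, 6, 6]
r6 m[φ3→X15] = [8, 2, 3]
r6 m[φ4→X3] = [5, 8, 1]
r6 m[X12→φ0] = [1, 1, 1]
r6 m[X15→φ0] = [2688, 668, 990]
r6 m[X15→φ1] = [96, 36, 48]
r6 m[X15→φ3] = [4032, 6012, 5280]
r6 m[X3→φ1] = [10, 48, 6]
r6 m[X3→φ2] = [7020, 7200, 480]
r6 m[X3→φ4] = [2808, 5400, 2880]
fixed point reached at round 6
b[X15] = ⊗ incoming = [32256, 12024, 15840]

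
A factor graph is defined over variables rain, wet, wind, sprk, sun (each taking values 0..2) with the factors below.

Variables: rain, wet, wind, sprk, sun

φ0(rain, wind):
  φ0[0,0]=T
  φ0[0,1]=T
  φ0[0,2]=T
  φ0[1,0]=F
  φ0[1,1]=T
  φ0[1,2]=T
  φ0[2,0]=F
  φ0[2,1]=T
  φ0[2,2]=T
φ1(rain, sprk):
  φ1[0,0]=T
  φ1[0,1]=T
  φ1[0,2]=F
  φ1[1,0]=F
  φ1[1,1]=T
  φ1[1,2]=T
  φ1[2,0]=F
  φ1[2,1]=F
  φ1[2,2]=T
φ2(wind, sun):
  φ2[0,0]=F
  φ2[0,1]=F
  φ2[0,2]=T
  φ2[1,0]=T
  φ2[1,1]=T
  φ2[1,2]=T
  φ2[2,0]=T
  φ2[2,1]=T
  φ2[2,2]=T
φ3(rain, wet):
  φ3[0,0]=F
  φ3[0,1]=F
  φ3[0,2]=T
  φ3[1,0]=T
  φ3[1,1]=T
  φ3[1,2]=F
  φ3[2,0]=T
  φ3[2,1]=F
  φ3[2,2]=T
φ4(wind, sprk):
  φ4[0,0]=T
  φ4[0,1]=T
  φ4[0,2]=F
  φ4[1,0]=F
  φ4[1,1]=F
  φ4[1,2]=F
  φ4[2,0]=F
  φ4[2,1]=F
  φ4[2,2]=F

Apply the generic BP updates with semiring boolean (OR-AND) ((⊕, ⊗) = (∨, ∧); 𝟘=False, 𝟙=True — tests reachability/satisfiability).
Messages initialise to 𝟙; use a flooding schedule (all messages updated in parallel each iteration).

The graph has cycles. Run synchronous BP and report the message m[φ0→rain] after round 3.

init: all messages = 𝟙 over 3 values
r1 m[φ0→rain] = [T, T, T]
r1 m[φ0→wind] = [T, T, T]
r1 m[φ1→rain] = [T, T, T]
r1 m[φ1→sprk] = [T, T, T]
r1 m[φ2→wind] = [T, T, T]
r1 m[φ2→sun] = [T, T, T]
r1 m[φ3→rain] = [T, T, T]
r1 m[φ3→wet] = [T, T, T]
r1 m[φ4→wind] = [T, F, F]
r1 m[φ4→sprk] = [T, T, F]
r1 m[rain→φ0] = [T, T, T]
r1 m[rain→φ1] = [T, T, T]
r1 m[rain→φ3] = [T, T, T]
r1 m[wet→φ3] = [T, T, T]
r1 m[wind→φ0] = [T, T, T]
r1 m[wind→φ2] = [T, T, T]
r1 m[wind→φ4] = [T, T, T]
r1 m[sprk→φ1] = [T, T, T]
r1 m[sprk→φ4] = [T, T, T]
r1 m[sun→φ2] = [T, T, T]
r2 m[φ0→rain] = [T, T, T]
r2 m[φ0→wind] = [T, T, T]
r2 m[φ1→rain] = [T, T, T]
r2 m[φ1→sprk] = [T, T, T]
r2 m[φ2→wind] = [T, T, T]
r2 m[φ2→sun] = [T, T, T]
r2 m[φ3→rain] = [T, T, T]
r2 m[φ3→wet] = [T, T, T]
r2 m[φ4→wind] = [T, F, F]
r2 m[φ4→sprk] = [T, T, F]
r2 m[rain→φ0] = [T, T, T]
r2 m[rain→φ1] = [T, T, T]
r2 m[rain→φ3] = [T, T, T]
r2 m[wet→φ3] = [T, T, T]
r2 m[wind→φ0] = [T, F, F]
r2 m[wind→φ2] = [T, F, F]
r2 m[wind→φ4] = [T, T, T]
r2 m[sprk→φ1] = [T, T, F]
r2 m[sprk→φ4] = [T, T, T]
r2 m[sun→φ2] = [T, T, T]
r3 m[φ0→rain] = [T, F, F]
r3 m[φ0→wind] = [T, T, T]
r3 m[φ1→rain] = [T, T, F]
r3 m[φ1→sprk] = [T, T, T]
r3 m[φ2→wind] = [T, T, T]
r3 m[φ2→sun] = [F, F, T]
r3 m[φ3→rain] = [T, T, T]
r3 m[φ3→wet] = [T, T, T]
r3 m[φ4→wind] = [T, F, F]
r3 m[φ4→sprk] = [T, T, F]
r3 m[rain→φ0] = [T, T, T]
r3 m[rain→φ1] = [T, T, T]
r3 m[rain→φ3] = [T, T, T]
r3 m[wet→φ3] = [T, T, T]
r3 m[wind→φ0] = [T, F, F]
r3 m[wind→φ2] = [T, F, F]
r3 m[wind→φ4] = [T, T, T]
r3 m[sprk→φ1] = [T, T, F]
r3 m[sprk→φ4] = [T, T, T]
r3 m[sun→φ2] = [T, T, T]

message @ round 3 = [T, F, F]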